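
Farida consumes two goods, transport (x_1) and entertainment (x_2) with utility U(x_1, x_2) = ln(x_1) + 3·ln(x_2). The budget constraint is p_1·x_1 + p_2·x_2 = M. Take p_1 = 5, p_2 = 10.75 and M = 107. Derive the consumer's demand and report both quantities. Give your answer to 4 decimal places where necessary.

x_1* = 5.35, x_2* = 7.4651

Tangency: MRS = (1/3)·x_2/x_1 = p_1/p_2.
Rearranging, p_2·x_2 = 3·p_1·x_1. Substituting into the budget gives p_1·x_1·(1 + 3) = M.
Demand: x_1*(p_1,p_2,M) = 0.25·M/p_1 and x_2* = 0.75·M/p_2.
At p_1=5, p_2=10.75, M=107: x_1* = 0.25·107/5 = 5.35, x_2* = 7.4651.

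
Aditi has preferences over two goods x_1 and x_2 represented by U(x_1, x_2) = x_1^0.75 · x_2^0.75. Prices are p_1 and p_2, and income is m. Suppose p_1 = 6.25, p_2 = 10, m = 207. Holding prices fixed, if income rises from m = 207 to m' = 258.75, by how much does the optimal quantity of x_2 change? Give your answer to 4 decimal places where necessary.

The MRS is x_2/x_1. Set MRS = p_1/p_2.
Rearranging, p_2·x_2 = p_1·x_1. Substituting into the budget gives p_1·x_1·(1 + 1) = m.
Demand: x_1*(p_1,p_2,m) = 0.5·m/p_1 and x_2* = 0.5·m/p_2.
At p_1=6.25, p_2=10, m=207: x_2* = 0.5·207/10 = 10.35.
At m' = 258.75: x_2* = 12.9375. Change: 12.9375 − 10.35 = 2.5875.

Δx_2* = 2.5875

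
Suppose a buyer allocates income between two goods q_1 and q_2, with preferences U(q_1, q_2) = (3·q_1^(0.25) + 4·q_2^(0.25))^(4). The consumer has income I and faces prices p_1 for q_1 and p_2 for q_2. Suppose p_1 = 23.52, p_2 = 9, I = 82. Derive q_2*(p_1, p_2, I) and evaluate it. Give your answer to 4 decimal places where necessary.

q_2* = 6.0956

MU_q_1 ∝ 3·q_1^(-0.75), MU_q_2 ∝ 4·q_2^(-0.75), so MRS = (3/4)·(q_2/q_1)^(0.75) = p_1/p_2.
Solve for the ratio: q_2/q_1 = [(4/3)·p_1/p_2]^(4/3).
Substitute q_2 = (q_2/q_1)·q_1 into the budget: q_1* = I/(p_1 + p_2·(q_2/q_1)).
Numerically q_2/q_1 = 5.282563, so q_1* = 82/(23.52 + 9·5.282563) = 1.1539 and q_2* = 5.282563·1.1539 = 6.0956.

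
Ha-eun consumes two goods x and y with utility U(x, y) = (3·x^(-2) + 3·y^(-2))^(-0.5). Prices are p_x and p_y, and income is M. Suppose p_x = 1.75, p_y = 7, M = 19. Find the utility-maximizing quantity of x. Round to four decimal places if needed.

x* = 3.0846

MRS = MU_x/MU_y = (y/x)^(3). Set equal to p_x/p_y.
Hence y/x = (p_x/p_y)^(1/(3)), i.e. raised to the 1/3 power.
With the ratio pinned down, the budget gives x* = M/(p_x + p_y·(y/x)) and y* = (y/x)·x*.
Numerically y/x = 0.629961, so x* = 19/(1.75 + 7·0.629961) = 3.0846.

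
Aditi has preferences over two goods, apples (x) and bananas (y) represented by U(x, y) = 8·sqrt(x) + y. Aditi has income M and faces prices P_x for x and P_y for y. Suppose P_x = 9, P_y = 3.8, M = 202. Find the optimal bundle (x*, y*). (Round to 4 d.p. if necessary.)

x* = 2.8523, y* = 46.4023

Utility is quasi-linear in y; the FOC for x is 4/√x = P_x/P_y.
Thus x* = (4·P_y/P_x)² — independent of M — with the rest of income spent on y.
Plugging in: x* = (4·3.8/9)² = 2.8523, y* = 46.4023.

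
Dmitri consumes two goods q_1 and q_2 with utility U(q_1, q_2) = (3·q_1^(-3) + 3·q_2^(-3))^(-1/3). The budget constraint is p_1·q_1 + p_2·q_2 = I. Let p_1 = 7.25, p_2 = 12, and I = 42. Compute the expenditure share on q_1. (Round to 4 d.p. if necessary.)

MRS = MU_q_1/MU_q_2 = (q_2/q_1)^(4). Set equal to p_1/p_2.
Hence q_2/q_1 = (p_1/p_2)^(1/(4)), i.e. raised to the 0.25 power.
With the ratio pinned down, the budget gives q_1* = I/(p_1 + p_2·(q_2/q_1)) and q_2* = (q_2/q_1)·q_1*.
Numerically q_2/q_1 = 0.881636, so q_1* = 42/(7.25 + 12·0.881636) = 2.3556 and q_2* = 0.881636·2.3556 = 2.0768.
Expenditure on q_1: 7.25·2.3556 = 17.0783; share = 0.4066.

share on q_1 = 0.4066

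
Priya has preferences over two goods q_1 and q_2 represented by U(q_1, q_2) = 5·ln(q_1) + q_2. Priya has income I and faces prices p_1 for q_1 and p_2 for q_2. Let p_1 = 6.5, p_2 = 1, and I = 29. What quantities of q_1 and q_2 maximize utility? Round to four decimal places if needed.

MU_q_1 = 5/q_1, MU_q_2 = 1. Tangency: 5/q_1 = p_1/p_2.
So q_1*(p_1,p_2) = 5·p_2/p_1, independent of income; and q_2* = (I − 5·p_2)/p_2.
At the given prices: q_1* = 5·1/6.5 = 0.7692, and q_2* = 24.

q_1* = 0.7692, q_2* = 24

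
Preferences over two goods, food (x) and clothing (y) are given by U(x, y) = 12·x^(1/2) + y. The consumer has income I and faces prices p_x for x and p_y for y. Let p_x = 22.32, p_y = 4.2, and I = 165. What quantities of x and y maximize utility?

x* = 1.2747, y* = 32.5115

Thus x* = (6·p_y/p_x)² — independent of I — with the rest of income spent on y.
Plugging in: x* = (6·4.2/22.32)² = 1.2747, y* = 32.5115.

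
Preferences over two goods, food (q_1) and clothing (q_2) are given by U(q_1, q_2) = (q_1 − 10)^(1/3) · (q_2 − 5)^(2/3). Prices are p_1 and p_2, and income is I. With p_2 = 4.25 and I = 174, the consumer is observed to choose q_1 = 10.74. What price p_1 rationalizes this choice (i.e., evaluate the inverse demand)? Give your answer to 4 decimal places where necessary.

Let q_1' = q_1−10, q_2' = q_2−5. MRS = (1/2)·q_2'/q_1' = p_1/p_2.
After buying the subsistence bundle (10, 5), a share 1/3 of the remaining income goes to q_1: q_1* = 10 + 1/3·(I − 10p_1 − 5p_2)/p_1.
Set q_1* = 10.74 in the demand function and solve for p_1: p_1 = 12.5.

p_1 = 12.5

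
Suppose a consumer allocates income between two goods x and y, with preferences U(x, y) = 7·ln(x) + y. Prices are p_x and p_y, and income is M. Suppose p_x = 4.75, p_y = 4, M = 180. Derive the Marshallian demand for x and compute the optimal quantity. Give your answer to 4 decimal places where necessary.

x* = 5.8947

Set MRS = p_x/p_y: (7/x)/1 = p_x/p_y.
So x*(p_x,p_y) = 7·p_y/p_x, independent of income; and y* = (M − 7·p_y)/p_y.
At the given prices: x* = 7·4/4.75 = 5.8947.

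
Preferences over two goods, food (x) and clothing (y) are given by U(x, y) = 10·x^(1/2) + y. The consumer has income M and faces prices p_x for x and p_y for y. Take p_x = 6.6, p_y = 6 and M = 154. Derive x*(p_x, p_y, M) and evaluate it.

x* = 20.6612

MU_x = 5/√x, MU_y = 1. Tangency: 5/√x = p_x/p_y.
Thus x* = (5·p_y/p_x)² — independent of M — with the rest of income spent on y.
Plugging in: x* = (5·6/6.6)² = 20.6612.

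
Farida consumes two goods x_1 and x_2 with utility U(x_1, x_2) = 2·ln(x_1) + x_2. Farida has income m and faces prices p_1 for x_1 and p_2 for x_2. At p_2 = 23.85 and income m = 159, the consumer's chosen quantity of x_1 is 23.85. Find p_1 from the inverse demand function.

p_1 = 2

MU_x_1 = 2/x_1, MU_x_2 = 1. Tangency: 2/x_1 = p_1/p_2.
So x_1*(p_1,p_2) = 2·p_2/p_1, independent of income; and x_2* = (m − 2·p_2)/p_2.
Set x_1* = 23.85 in the demand function and solve for p_1: p_1 = 2.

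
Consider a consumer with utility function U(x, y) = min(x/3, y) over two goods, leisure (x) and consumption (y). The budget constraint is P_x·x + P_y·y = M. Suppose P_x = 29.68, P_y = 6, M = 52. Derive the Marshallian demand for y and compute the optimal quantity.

y* = 0.5471

Demand: x*(P_x,P_y,M) = 3·M/(3·P_x + P_y), y* = M/(3·P_x + P_y).
Here 3·29.68 + 6 = 95.04, giving y* = 0.5471.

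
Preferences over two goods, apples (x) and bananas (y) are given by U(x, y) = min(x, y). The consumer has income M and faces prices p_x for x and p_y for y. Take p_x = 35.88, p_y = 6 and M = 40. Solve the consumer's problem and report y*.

y* = 0.9551

Demand: x*(p_x,p_y,M) = M/(p_x + p_y), y* = M/(p_x + p_y).
Here 35.88 + 6 = 41.88, giving y* = 0.9551.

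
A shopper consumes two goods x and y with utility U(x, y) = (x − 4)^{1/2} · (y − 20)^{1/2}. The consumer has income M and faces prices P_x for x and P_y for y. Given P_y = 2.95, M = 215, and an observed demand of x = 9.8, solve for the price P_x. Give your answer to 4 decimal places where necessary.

P_x = 10

MRS = (y−20)/(x−4). Tangency with P_x/P_y gives y−20 = (P_x/P_y)·(x−4).
After buying the subsistence bundle (4, 20), a share 0.5 of the remaining income goes to x: x* = 4 + 0.5·(M − 4P_x − 20P_y)/P_x.
Set x* = 9.8 in the demand function and solve for P_x: P_x = 10.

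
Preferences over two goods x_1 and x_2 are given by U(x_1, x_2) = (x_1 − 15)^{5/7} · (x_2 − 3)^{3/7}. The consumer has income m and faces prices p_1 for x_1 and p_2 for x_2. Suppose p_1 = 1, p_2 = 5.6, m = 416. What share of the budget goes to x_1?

MRS = (5/3)·(x_2−3)/(x_1−15). Tangency with p_1/p_2 gives x_2−3 = (3/5)·(p_1/p_2)·(x_1−15).
Substituting into the budget: x_1* = 15 + 0.625·(m − 15·p_1 − 3·p_2)/p_1, and x_2* = 3 + 0.375·(…)/p_2.
Discretionary income = 416 − 15·1 − 3·5.6 = 384.2; x_1* = 15 + 0.625·384.2/1 = 255.125; x_2* = 3 + 0.375·384.2/5.6 = 28.7277.
Expenditure on x_1: 1·255.125 = 255.125; share = 0.6133.

share on x_1 = 0.6133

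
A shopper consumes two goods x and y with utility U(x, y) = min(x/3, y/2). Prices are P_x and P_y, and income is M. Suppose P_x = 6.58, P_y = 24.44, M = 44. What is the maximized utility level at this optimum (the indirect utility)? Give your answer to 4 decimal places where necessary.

With perfect complements, no substitution: consume in ratio x:y = 3:2.
Budget: P_x·x + P_y·(2/3)·x = M, so (3·P_x + 2·P_y)·x = 3·M.
Demand: x*(P_x,P_y,M) = 3·M/(3·P_x + 2·P_y), y* = 2·M/(3·P_x + 2·P_y).
Here 3·6.58 + 2·24.44 = 68.62, giving x* = 1.9236 and y* = 1.2824.
Utility at the optimum: U(1.9236, 1.2824) = 0.6412.

V = 0.6412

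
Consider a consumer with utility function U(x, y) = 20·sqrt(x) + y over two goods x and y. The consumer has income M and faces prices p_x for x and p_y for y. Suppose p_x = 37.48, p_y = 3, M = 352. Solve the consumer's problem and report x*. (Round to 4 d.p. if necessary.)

MU_x = 10/√x, MU_y = 1. Tangency: 10/√x = p_x/p_y.
Thus x* = (10·p_y/p_x)² — independent of M — with the rest of income spent on y.
Plugging in: x* = (10·3/37.48)² = 0.6407.

x* = 0.6407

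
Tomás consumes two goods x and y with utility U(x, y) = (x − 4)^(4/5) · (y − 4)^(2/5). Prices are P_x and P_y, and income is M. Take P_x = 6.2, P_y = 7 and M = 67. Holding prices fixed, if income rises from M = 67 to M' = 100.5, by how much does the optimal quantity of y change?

Δy* = 1.5952

MRS = 2·(y−4)/(x−4). Tangency with P_x/P_y gives y−4 = (1/2)·(P_x/P_y)·(x−4).
After buying the subsistence bundle (4, 4), a share 2/3 of the remaining income goes to x: x* = 4 + 2/3·(M − 4P_x − 4P_y)/P_x.
Discretionary income = 67 − 4·6.2 − 4·7 = 14.2; y* = 4 + 1/3·14.2/7 = 4.6762.
At M' = 100.5: y* = 6.2714. Change: 6.2714 − 4.6762 = 1.5952.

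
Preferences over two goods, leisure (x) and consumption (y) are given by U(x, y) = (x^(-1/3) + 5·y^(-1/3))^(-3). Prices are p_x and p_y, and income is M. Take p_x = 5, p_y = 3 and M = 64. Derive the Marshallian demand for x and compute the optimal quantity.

x* = 3.2464

From the CES first-order condition, (1/5)·(y/x)^(4/3) = p_x/p_y.
Hence y/x = (5·p_x/p_y)^(1/(4/3)), i.e. raised to the 0.75 power.
Substitute y = (y/x)·x into the budget: x* = M/(p_x + p_y·(y/x)).
Numerically y/x = 4.904718, so x* = 64/(5 + 3·4.904718) = 3.2464.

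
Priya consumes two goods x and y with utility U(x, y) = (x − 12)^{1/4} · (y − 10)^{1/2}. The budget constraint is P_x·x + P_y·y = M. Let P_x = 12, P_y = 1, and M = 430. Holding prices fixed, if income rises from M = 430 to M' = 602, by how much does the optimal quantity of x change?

MRS = (1/2)·(y−10)/(x−12). Tangency with P_x/P_y gives y−10 = 2·(P_x/P_y)·(x−12).
After buying the subsistence bundle (12, 10), a share 1/3 of the remaining income goes to x: x* = 12 + 1/3·(M − 12P_x − 10P_y)/P_x.
Discretionary income = 430 − 12·12 − 10·1 = 276; x* = 12 + 1/3·276/12 = 19.6667.
At M' = 602: x* = 24.4444. Change: 24.4444 − 19.6667 = 4.7778.

Δx* = 4.7778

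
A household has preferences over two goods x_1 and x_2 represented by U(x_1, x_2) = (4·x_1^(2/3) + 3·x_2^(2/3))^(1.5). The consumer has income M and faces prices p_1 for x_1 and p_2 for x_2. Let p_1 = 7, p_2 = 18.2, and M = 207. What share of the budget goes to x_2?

MRS = MU_x_1/MU_x_2 = (4/3)·(x_2/x_1)^(1/3). Set equal to p_1/p_2.
Hence x_2/x_1 = ((3/4)·p_1/p_2)^(1/(1/3)), i.e. raised to the 3 power.
With the ratio pinned down, the budget gives x_1* = M/(p_1 + p_2·(x_2/x_1)) and x_2* = (x_2/x_1)·x_1*.
Numerically x_2/x_1 = 0.024003, so x_1* = 207/(7 + 18.2·0.024003) = 27.8344 and x_2* = 0.024003·27.8344 = 0.6681.
Expenditure on x_2: 18.2·0.6681 = 12.1595; share = 0.0587.

share on x_2 = 0.0587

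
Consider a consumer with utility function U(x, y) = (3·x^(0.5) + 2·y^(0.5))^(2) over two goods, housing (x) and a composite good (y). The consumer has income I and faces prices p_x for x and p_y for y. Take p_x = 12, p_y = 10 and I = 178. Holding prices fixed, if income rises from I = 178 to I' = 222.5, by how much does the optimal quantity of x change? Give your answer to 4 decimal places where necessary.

Δx* = 2.4185

With the ratio pinned down, the budget gives x* = I/(p_x + p_y·(y/x)) and y* = (y/x)·x*.
Numerically y/x = 0.64, so x* = 178/(12 + 10·0.64) = 9.6739.
At I' = 222.5: x* = 12.0924. Change: 12.0924 − 9.6739 = 2.4185.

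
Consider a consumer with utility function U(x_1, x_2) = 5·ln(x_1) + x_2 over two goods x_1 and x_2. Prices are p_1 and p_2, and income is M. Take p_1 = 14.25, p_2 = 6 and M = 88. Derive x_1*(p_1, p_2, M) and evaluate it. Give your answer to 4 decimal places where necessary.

Set MRS = p_1/p_2: (5/x_1)/1 = p_1/p_2.
So x_1*(p_1,p_2) = 5·p_2/p_1, independent of income; and x_2* = (M − 5·p_2)/p_2.
At the given prices: x_1* = 5·6/14.25 = 2.1053.

x_1* = 2.1053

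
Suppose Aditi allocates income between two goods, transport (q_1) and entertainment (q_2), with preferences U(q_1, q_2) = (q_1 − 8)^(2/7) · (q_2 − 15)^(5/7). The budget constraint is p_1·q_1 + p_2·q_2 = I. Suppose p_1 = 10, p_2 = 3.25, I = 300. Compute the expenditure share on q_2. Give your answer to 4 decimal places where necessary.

share on q_2 = 0.5702

Let q_1' = q_1−8, q_2' = q_2−15. MRS = (2/5)·q_2'/q_1' = p_1/p_2.
Substituting into the budget: q_1* = 8 + 2/7·(I − 8·p_1 − 15·p_2)/p_1, and q_2* = 15 + 5/7·(…)/p_2.
Discretionary income = 300 − 8·10 − 15·3.25 = 171.25; q_1* = 8 + 2/7·171.25/10 = 12.8929; q_2* = 15 + 5/7·171.25/3.25 = 52.6374.
Expenditure on q_2: 3.25·52.6374 = 171.0714; share = 0.5702.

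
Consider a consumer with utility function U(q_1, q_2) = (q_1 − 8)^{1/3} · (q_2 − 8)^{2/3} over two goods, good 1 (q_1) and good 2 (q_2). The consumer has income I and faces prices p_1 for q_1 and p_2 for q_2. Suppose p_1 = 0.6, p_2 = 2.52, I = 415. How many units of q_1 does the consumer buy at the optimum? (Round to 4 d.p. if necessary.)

q_1* = 224.6889

MRS = (1/2)·(q_2−8)/(q_1−8). Tangency with p_1/p_2 gives q_2−8 = 2·(p_1/p_2)·(q_1−8).
Substituting into the budget: q_1* = 8 + 1/3·(I − 8·p_1 − 8·p_2)/p_1, and q_2* = 8 + 2/3·(…)/p_2.
Discretionary income = 415 − 8·0.6 − 8·2.52 = 390.04; q_1* = 8 + 1/3·390.04/0.6 = 224.6889.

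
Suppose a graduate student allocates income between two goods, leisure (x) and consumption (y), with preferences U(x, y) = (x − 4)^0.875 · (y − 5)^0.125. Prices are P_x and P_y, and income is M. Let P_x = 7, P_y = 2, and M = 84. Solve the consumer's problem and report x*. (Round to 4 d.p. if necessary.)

x* = 9.75

MRS = 7·(y−5)/(x−4). Tangency with P_x/P_y gives y−5 = (1/7)·(P_x/P_y)·(x−4).
After buying the subsistence bundle (4, 5), a share 0.875 of the remaining income goes to x: x* = 4 + 0.875·(M − 4P_x − 5P_y)/P_x.
Discretionary income = 84 − 4·7 − 5·2 = 46; x* = 4 + 0.875·46/7 = 9.75.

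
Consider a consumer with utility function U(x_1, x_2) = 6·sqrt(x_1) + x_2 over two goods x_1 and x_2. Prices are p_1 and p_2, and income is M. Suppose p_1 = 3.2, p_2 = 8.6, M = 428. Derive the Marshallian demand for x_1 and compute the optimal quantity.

x_1* = 65.0039

Plugging in: x_1* = (3·8.6/3.2)² = 65.0039.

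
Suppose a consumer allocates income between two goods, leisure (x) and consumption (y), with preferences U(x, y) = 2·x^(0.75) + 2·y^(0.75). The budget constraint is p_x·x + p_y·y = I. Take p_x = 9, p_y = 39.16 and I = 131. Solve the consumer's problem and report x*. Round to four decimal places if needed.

MU_x ∝ 2·x^(-0.25), MU_y ∝ 2·y^(-0.25), so MRS = (y/x)^(0.25) = p_x/p_y.
Hence y/x = (p_x/p_y)^(1/(0.25)), i.e. raised to the 4 power.
With the ratio pinned down, the budget gives x* = I/(p_x + p_y·(y/x)) and y* = (y/x)·x*.
Numerically y/x = 0.00279, so x* = 131/(9 + 39.16·0.00279) = 14.381.

x* = 14.381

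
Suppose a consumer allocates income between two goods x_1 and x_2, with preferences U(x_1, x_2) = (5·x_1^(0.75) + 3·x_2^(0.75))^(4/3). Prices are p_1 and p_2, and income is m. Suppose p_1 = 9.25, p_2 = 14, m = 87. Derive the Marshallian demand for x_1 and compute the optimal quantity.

x_1* = 9.0665

MU_x_1 ∝ 5·x_1^(-0.25), MU_x_2 ∝ 3·x_2^(-0.25), so MRS = (5/3)·(x_2/x_1)^(0.25) = p_1/p_2.
Hence x_2/x_1 = ((3/5)·p_1/p_2)^(1/(0.25)), i.e. raised to the 4 power.
With the ratio pinned down, the budget gives x_1* = m/(p_1 + p_2·(x_2/x_1)) and x_2* = (x_2/x_1)·x_1*.
Numerically x_2/x_1 = 0.024698, so x_1* = 87/(9.25 + 14·0.024698) = 9.0665.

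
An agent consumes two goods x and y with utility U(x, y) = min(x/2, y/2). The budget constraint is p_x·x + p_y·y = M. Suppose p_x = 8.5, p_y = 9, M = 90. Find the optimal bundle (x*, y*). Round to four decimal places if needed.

With perfect complements, no substitution: consume in ratio x:y = 2:2.
Budget: p_x·x + p_y·x = M, so (2·p_x + 2·p_y)·x = 2·M.
Demand: x*(p_x,p_y,M) = 2·M/(2·p_x + 2·p_y), y* = 2·M/(2·p_x + 2·p_y).
Here 2·8.5 + 2·9 = 35, giving x* = 5.1429 and y* = 5.1429.

x* = 5.1429, y* = 5.1429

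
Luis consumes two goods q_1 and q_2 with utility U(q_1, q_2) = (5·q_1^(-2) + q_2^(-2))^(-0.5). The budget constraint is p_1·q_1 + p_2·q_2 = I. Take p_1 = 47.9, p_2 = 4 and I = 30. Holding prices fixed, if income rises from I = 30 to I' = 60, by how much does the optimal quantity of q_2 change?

Δq_2* = 0.7537

From the CES first-order condition, 5·(q_2/q_1)^(3) = p_1/p_2.
Hence q_2/q_1 = ((1/5)·p_1/p_2)^(1/(3)), i.e. raised to the 1/3 power.
With the ratio pinned down, the budget gives q_1* = I/(p_1 + p_2·(q_2/q_1)) and q_2* = (q_2/q_1)·q_1*.
Numerically q_2/q_1 = 1.337935, so q_1* = 30/(47.9 + 4·1.337935) = 0.5634 and q_2* = 1.337935·0.5634 = 0.7537.
At I' = 60: q_2* = 1.5075. Change: 1.5075 − 0.7537 = 0.7537.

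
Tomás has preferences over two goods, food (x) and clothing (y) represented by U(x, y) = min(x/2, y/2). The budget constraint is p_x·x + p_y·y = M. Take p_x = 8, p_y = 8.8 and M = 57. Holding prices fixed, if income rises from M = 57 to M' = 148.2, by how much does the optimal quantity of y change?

Δy* = 5.4286

Here 2·8 + 2·8.8 = 33.6, giving y* = 3.3929.
At M' = 148.2: y* = 8.8214. Change: 8.8214 − 3.3929 = 5.4286.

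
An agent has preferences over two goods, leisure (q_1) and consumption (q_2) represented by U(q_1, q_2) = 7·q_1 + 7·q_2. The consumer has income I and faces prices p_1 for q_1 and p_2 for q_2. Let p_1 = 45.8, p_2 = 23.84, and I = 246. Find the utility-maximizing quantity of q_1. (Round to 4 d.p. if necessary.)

q_2 gives more utility per dollar, so spend all income on q_2: q_2* = I/p_2, q_1* = 0.
Numerically: q_1* = 0, q_2* = 10.3188.

q_1* = 0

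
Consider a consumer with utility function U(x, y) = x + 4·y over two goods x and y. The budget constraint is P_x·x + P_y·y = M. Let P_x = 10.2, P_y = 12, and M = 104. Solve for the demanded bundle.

Linear utility — the consumer picks whichever good has higher MU/price: 1/10.2 = 0.098 vs 4/12 = 0.3333.
y gives more utility per dollar, so spend all income on y: y* = M/P_y, x* = 0.
Numerically: x* = 0, y* = 8.6667.

x* = 0, y* = 8.6667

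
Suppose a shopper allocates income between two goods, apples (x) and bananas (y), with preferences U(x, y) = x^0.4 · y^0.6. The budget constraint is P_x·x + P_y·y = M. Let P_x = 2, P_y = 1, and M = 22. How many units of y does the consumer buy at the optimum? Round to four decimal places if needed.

y* = 13.2

Demand: x*(P_x,P_y,M) = 0.4·M/P_x and y* = 0.6·M/P_y.
At P_x=2, P_y=1, M=22: y* = 0.6·22/1 = 13.2.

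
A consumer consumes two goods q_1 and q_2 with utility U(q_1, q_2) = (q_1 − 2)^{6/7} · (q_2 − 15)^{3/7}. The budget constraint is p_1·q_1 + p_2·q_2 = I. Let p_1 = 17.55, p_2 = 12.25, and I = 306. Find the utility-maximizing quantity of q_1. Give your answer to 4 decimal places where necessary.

q_1* = 5.3105

This is Cobb-Douglas in (q_1−2, q_2−15): tangency gives 6/7·p_2·(q_2−15) = 3/7·p_1·(q_1−2).
Substituting into the budget: q_1* = 2 + 2/3·(I − 2·p_1 − 15·p_2)/p_1, and q_2* = 15 + 1/3·(…)/p_2.
Discretionary income = 306 − 2·17.55 − 15·12.25 = 87.15; q_1* = 2 + 2/3·87.15/17.55 = 5.3105.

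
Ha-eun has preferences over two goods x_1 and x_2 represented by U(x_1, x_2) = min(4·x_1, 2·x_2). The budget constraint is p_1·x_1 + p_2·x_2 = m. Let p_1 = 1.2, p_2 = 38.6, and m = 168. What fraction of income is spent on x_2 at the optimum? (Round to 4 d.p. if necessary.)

share on x_2 = 0.9847

With perfect complements, no substitution: consume in ratio x_1:x_2 = 2:4.
Budget: p_1·x_1 + p_2·2·x_1 = m, so (2·p_1 + 4·p_2)·x_1 = 2·m.
Demand: x_1*(p_1,p_2,m) = 2·m/(2·p_1 + 4·p_2), x_2* = 4·m/(2·p_1 + 4·p_2).
Here 2·1.2 + 4·38.6 = 156.8, giving x_1* = 2.1429 and x_2* = 4.2857.
Expenditure on x_2: 38.6·4.2857 = 165.4286; share = 0.9847.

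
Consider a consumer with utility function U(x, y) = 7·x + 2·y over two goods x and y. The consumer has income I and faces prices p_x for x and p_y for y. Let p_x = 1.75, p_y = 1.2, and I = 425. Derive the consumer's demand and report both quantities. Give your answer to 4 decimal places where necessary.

Perfect substitutes: compare marginal utility per dollar. 7/p_x vs 2/p_y → 4 vs 1.6667.
x gives more utility per dollar, so spend all income on x: x* = I/p_x, y* = 0.
Numerically: x* = 242.8571, y* = 0.

x* = 242.8571, y* = 0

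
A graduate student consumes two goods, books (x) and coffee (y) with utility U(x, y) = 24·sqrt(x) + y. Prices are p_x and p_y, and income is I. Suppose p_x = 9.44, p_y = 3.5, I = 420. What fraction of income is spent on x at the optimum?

MU_x = 12/√x, MU_y = 1. Tangency: 12/√x = p_x/p_y.
Solve: √x = 12·p_y/p_x, so x*(p_x,p_y) = (12·p_y/p_x)², and y* = (I − p_x·x*)/p_y.
Plugging in: x* = (12·3.5/9.44)² = 19.795, y* = 66.6102.
Expenditure on x: 9.44·19.795 = 186.8644; share = 0.4449.

share on x = 0.4449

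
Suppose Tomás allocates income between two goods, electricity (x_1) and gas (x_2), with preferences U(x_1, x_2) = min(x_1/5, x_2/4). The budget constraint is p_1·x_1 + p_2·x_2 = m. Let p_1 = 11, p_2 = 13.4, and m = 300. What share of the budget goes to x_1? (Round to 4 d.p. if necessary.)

With perfect complements, no substitution: consume in ratio x_1:x_2 = 5:4.
Budget: p_1·x_1 + p_2·(4/5)·x_1 = m, so (5·p_1 + 4·p_2)·x_1 = 5·m.
Demand: x_1*(p_1,p_2,m) = 5·m/(5·p_1 + 4·p_2), x_2* = 4·m/(5·p_1 + 4·p_2).
Here 5·11 + 4·13.4 = 108.6, giving x_1* = 13.8122 and x_2* = 11.0497.
Expenditure on x_1: 11·13.8122 = 151.9337; share = 0.5064.

share on x_1 = 0.5064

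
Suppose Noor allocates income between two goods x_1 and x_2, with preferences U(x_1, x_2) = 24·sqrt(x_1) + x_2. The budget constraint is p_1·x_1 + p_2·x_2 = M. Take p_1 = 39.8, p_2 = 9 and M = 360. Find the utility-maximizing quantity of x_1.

MU_x_1 = 12/√x_1, MU_x_2 = 1. Tangency: 12/√x_1 = p_1/p_2.
Solve: √x_1 = 12·p_2/p_1, so x_1*(p_1,p_2) = (12·p_2/p_1)², and x_2* = (M − p_1·x_1*)/p_2.
Plugging in: x_1* = (12·9/39.8)² = 7.3635.

x_1* = 7.3635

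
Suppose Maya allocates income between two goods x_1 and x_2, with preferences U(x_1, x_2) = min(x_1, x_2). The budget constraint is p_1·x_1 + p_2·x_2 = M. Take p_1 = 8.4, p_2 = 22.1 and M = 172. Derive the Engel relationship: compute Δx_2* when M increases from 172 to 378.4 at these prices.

With perfect complements, no substitution: consume in ratio x_1:x_2 = 1:1.
Budget: p_1·x_1 + p_2·x_1 = M, so (p_1 + p_2)·x_1 = M.
Demand: x_1*(p_1,p_2,M) = M/(p_1 + p_2), x_2* = M/(p_1 + p_2).
Here 8.4 + 22.1 = 30.5, giving x_2* = 5.6393.
At M' = 378.4: x_2* = 12.4066. Change: 12.4066 − 5.6393 = 6.7672.

Δx_2* = 6.7672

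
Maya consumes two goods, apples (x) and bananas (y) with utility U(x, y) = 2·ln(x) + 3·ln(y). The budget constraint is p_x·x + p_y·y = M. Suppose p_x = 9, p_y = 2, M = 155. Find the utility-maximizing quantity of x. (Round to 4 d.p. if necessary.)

x* = 6.8889

Demand: x*(p_x,p_y,M) = 0.4·M/p_x and y* = 0.6·M/p_y.
At p_x=9, p_y=2, M=155: x* = 0.4·155/9 = 6.8889.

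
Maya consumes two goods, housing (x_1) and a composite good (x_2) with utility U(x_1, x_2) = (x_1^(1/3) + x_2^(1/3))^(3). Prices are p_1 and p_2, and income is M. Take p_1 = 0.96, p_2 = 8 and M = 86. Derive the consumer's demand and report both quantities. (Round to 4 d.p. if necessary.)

Substitute x_2 = (x_2/x_1)·x_1 into the budget: x_1* = M/(p_1 + p_2·(x_2/x_1)).
Numerically x_2/x_1 = 0.041569, so x_1* = 86/(0.96 + 8·0.041569) = 66.535 and x_2* = 0.041569·66.535 = 2.7658.

x_1* = 66.535, x_2* = 2.7658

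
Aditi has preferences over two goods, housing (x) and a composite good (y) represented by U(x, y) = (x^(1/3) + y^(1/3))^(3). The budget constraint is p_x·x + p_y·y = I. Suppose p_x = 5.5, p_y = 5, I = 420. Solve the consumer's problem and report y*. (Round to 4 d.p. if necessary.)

y* = 43.0006

MRS = MU_x/MU_y = (y/x)^(2/3). Set equal to p_x/p_y.
Solve for the ratio: y/x = [p_x/p_y]^(1.5).
Substitute y = (y/x)·x into the budget: x* = I/(p_x + p_y·(y/x)).
Numerically y/x = 1.15369, so x* = 420/(5.5 + 5·1.15369) = 37.2722 and y* = 1.15369·37.2722 = 43.0006.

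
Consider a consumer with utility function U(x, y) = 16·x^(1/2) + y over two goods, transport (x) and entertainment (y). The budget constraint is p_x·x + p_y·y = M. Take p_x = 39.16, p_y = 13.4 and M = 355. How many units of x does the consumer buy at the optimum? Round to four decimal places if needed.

x* = 7.4938

Set MRS = p_x/p_y: 8·x^(−1/2) = p_x/p_y.
Thus x* = (8·p_y/p_x)² — independent of M — with the rest of income spent on y.
Plugging in: x* = (8·13.4/39.16)² = 7.4938.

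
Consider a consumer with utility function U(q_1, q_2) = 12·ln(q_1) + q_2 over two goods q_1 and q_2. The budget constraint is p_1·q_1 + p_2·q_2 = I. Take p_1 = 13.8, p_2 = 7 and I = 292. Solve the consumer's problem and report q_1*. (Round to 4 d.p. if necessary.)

MU_q_1 = 12/q_1, MU_q_2 = 1. Tangency: 12/q_1 = p_1/p_2.
So q_1*(p_1,p_2) = 12·p_2/p_1, independent of income; and q_2* = (I − 12·p_2)/p_2.
At the given prices: q_1* = 12·7/13.8 = 6.087.

q_1* = 6.087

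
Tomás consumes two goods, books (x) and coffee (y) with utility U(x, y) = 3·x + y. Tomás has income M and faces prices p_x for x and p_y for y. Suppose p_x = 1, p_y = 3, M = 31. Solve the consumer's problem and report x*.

x* = 31

Perfect substitutes: compare marginal utility per dollar. 3/p_x vs 1/p_y → 3 vs 0.3333.
x gives more utility per dollar, so spend all income on x: x* = M/p_x, y* = 0.
Numerically: x* = 31, y* = 0.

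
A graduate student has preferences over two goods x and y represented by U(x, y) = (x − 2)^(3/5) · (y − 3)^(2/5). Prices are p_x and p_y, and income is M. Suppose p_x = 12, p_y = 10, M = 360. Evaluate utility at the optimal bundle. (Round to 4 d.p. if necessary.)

This is Cobb-Douglas in (x−2, y−3): tangency gives 0.6·p_y·(y−3) = 0.4·p_x·(x−2).
Substituting into the budget: x* = 2 + 0.6·(M − 2·p_x − 3·p_y)/p_x, and y* = 3 + 0.4·(…)/p_y.
Discretionary income = 360 − 2·12 − 3·10 = 306; x* = 2 + 0.6·306/12 = 17.3; y* = 3 + 0.4·306/10 = 15.24.
Utility at the optimum: U(17.3, 15.24) = 13.9935.

V = 13.9935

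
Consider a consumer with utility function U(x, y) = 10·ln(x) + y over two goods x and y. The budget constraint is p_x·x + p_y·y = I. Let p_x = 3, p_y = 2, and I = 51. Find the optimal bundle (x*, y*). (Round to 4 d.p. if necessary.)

x* = 6.6667, y* = 15.5

MU_x = 10/x, MU_y = 1. Tangency: 10/x = p_x/p_y.
So x*(p_x,p_y) = 10·p_y/p_x, independent of income; and y* = (I − 10·p_y)/p_y.
At the given prices: x* = 10·2/3 = 6.6667, and y* = 15.5.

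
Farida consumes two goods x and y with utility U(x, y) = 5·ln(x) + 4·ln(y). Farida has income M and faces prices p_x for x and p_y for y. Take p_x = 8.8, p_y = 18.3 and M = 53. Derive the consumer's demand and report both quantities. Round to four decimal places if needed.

Demand: x*(p_x,p_y,M) = 5/9·M/p_x and y* = 4/9·M/p_y.
At p_x=8.8, p_y=18.3, M=53: x* = 5/9·53/8.8 = 3.346, y* = 1.2872.

x* = 3.346, y* = 1.2872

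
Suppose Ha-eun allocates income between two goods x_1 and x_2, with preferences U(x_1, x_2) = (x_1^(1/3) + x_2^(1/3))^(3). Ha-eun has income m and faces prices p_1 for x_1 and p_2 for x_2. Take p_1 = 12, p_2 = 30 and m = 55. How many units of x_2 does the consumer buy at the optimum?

From the CES first-order condition, (x_2/x_1)^(2/3) = p_1/p_2.
Solve for the ratio: x_2/x_1 = [p_1/p_2]^(1.5).
Substitute x_2 = (x_2/x_1)·x_1 into the budget: x_1* = m/(p_1 + p_2·(x_2/x_1)).
Numerically x_2/x_1 = 0.252982, so x_1* = 55/(12 + 30·0.252982) = 2.8076 and x_2* = 0.252982·2.8076 = 0.7103.

x_2* = 0.7103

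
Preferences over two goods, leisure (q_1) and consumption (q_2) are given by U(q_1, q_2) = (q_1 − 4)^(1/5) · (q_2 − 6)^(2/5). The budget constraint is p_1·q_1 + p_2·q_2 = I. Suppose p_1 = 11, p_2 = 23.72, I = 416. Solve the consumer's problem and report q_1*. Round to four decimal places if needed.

q_1* = 10.96

Let q_1' = q_1−4, q_2' = q_2−6. MRS = (1/2)·q_2'/q_1' = p_1/p_2.
After buying the subsistence bundle (4, 6), a share 1/3 of the remaining income goes to q_1: q_1* = 4 + 1/3·(I − 4p_1 − 6p_2)/p_1.
Discretionary income = 416 − 4·11 − 6·23.72 = 229.68; q_1* = 4 + 1/3·229.68/11 = 10.96.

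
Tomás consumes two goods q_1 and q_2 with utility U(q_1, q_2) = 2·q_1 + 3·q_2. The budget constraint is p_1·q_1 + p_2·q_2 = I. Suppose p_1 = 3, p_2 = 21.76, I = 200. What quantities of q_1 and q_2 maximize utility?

Linear utility — the consumer picks whichever good has higher MU/price: 2/3 = 0.6667 vs 3/21.76 = 0.1379.
q_1 gives more utility per dollar, so spend all income on q_1: q_1* = I/p_1, q_2* = 0.
Numerically: q_1* = 66.6667, q_2* = 0.

q_1* = 66.6667, q_2* = 0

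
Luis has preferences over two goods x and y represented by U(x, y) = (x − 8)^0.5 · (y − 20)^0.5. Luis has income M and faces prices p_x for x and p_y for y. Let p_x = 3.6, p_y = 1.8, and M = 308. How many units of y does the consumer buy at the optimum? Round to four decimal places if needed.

Let x' = x−8, y' = y−20. MRS = y'/x' = p_x/p_y.
After buying the subsistence bundle (8, 20), a share 0.5 of the remaining income goes to x: x* = 8 + 0.5·(M − 8p_x − 20p_y)/p_x.
Discretionary income = 308 − 8·3.6 − 20·1.8 = 243.2; y* = 20 + 0.5·243.2/1.8 = 87.5556.

y* = 87.5556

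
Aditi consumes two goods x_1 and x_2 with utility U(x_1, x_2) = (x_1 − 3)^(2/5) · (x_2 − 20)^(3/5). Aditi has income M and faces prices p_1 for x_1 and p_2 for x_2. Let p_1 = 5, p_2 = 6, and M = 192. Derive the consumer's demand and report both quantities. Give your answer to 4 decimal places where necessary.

MRS = (2/3)·(x_2−20)/(x_1−3). Tangency with p_1/p_2 gives x_2−20 = (3/2)·(p_1/p_2)·(x_1−3).
Substituting into the budget: x_1* = 3 + 0.4·(M − 3·p_1 − 20·p_2)/p_1, and x_2* = 20 + 0.6·(…)/p_2.
Discretionary income = 192 − 3·5 − 20·6 = 57; x_1* = 3 + 0.4·57/5 = 7.56; x_2* = 20 + 0.6·57/6 = 25.7.

x_1* = 7.56, x_2* = 25.7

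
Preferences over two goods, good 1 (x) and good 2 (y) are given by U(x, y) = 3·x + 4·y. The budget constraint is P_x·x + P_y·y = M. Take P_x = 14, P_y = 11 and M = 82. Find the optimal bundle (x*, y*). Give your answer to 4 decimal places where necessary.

Perfect substitutes: compare marginal utility per dollar. 3/P_x vs 4/P_y → 0.2143 vs 0.3636.
y gives more utility per dollar, so spend all income on y: y* = M/P_y, x* = 0.
Numerically: x* = 0, y* = 7.4545.

x* = 0, y* = 7.4545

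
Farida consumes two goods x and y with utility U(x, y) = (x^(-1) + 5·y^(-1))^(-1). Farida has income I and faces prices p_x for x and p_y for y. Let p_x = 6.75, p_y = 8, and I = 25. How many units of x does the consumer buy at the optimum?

x* = 1.0784

From the CES first-order condition, (1/5)·(y/x)^(2) = p_x/p_y.
Solve for the ratio: y/x = [5·p_x/p_y]^(0.5).
With the ratio pinned down, the budget gives x* = I/(p_x + p_y·(y/x)) and y* = (y/x)·x*.
Numerically y/x = 2.05396, so x* = 25/(6.75 + 8·2.05396) = 1.0784.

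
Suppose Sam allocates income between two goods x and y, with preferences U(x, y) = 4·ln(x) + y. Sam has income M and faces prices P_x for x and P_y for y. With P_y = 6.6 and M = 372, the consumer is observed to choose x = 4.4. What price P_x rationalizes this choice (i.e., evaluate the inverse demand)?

P_x = 6

Set MRS = P_x/P_y: (4/x)/1 = P_x/P_y.
So x*(P_x,P_y) = 4·P_y/P_x, independent of income; and y* = (M − 4·P_y)/P_y.
Set x* = 4.4 in the demand function and solve for P_x: P_x = 6.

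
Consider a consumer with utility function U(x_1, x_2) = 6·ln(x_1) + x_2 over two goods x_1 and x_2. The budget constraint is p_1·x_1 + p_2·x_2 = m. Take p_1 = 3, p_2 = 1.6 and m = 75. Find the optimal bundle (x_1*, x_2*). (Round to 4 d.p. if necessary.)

At the given prices: x_1* = 6·1.6/3 = 3.2, and x_2* = 40.875.

x_1* = 3.2, x_2* = 40.875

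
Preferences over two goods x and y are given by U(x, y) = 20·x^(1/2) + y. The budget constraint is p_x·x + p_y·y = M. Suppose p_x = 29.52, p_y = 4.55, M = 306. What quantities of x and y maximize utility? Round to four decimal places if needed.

x* = 2.3757, y* = 51.8395

Set MRS = p_x/p_y: 10·x^(−1/2) = p_x/p_y.
Thus x* = (10·p_y/p_x)² — independent of M — with the rest of income spent on y.
Plugging in: x* = (10·4.55/29.52)² = 2.3757, y* = 51.8395.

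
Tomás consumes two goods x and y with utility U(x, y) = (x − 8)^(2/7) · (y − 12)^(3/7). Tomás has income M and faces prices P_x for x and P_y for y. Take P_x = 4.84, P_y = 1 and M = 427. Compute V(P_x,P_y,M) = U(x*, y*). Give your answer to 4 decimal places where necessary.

Let x' = x−8, y' = y−12. MRS = (2/3)·y'/x' = P_x/P_y.
Substituting into the budget: x* = 8 + 0.4·(M − 8·P_x − 12·P_y)/P_x, and y* = 12 + 0.6·(…)/P_y.
Discretionary income = 427 − 8·4.84 − 12·1 = 376.28; x* = 8 + 0.4·376.28/4.84 = 39.0975; y* = 12 + 0.6·376.28/1 = 237.768.
Utility at the optimum: U(39.0975, 237.768) = 27.2399.

V = 27.2399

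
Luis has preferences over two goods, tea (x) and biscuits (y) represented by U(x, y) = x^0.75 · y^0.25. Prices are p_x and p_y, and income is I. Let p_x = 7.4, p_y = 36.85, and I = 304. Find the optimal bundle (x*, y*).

x* = 30.8108, y* = 2.0624

Tangency: MRS = 3·y/x = p_x/p_y.
So 0.75·p_y·y = 0.25·p_x·x; combined with the budget, a share 0.75 of income goes to x.
Demand: x*(p_x,p_y,I) = 0.75·I/p_x and y* = 0.25·I/p_y.
At p_x=7.4, p_y=36.85, I=304: x* = 0.75·304/7.4 = 30.8108, y* = 2.0624.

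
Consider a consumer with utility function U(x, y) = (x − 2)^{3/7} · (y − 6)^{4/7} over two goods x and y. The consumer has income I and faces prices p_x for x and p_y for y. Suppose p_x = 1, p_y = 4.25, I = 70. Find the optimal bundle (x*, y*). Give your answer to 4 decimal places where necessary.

Let x' = x−2, y' = y−6. MRS = (3/4)·y'/x' = p_x/p_y.
After buying the subsistence bundle (2, 6), a share 3/7 of the remaining income goes to x: x* = 2 + 3/7·(I − 2p_x − 6p_y)/p_x.
Discretionary income = 70 − 2·1 − 6·4.25 = 42.5; x* = 2 + 3/7·42.5/1 = 20.2143; y* = 6 + 4/7·42.5/4.25 = 11.7143.

x* = 20.2143, y* = 11.7143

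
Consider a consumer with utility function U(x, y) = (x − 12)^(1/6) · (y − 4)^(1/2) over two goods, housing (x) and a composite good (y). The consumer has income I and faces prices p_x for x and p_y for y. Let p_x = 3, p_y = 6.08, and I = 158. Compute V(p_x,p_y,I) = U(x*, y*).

V = 4.9233

After buying the subsistence bundle (12, 4), a share 0.25 of the remaining income goes to x: x* = 12 + 0.25·(I − 12p_x − 4p_y)/p_x.
Discretionary income = 158 − 12·3 − 4·6.08 = 97.68; x* = 12 + 0.25·97.68/3 = 20.14; y* = 4 + 0.75·97.68/6.08 = 16.0493.
Utility at the optimum: U(20.14, 16.0493) = 4.9233.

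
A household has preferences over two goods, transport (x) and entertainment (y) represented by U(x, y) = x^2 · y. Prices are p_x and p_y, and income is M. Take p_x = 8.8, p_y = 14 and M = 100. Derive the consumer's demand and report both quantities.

MU_x/MU_y = (2·y)/(x); tangency sets this equal to p_x/p_y.
So 2·p_y·y = p_x·x; combined with the budget, a share 2/3 of income goes to x.
Demand: x*(p_x,p_y,M) = 2/3·M/p_x and y* = 1/3·M/p_y.
At p_x=8.8, p_y=14, M=100: x* = 2/3·100/8.8 = 7.5758, y* = 2.381.

x* = 7.5758, y* = 2.381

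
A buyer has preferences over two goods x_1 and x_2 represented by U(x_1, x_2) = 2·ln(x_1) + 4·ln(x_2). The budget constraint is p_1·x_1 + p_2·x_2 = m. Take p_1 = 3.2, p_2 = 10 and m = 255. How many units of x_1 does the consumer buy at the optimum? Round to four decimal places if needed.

MU_x_1/MU_x_2 = (2·x_2)/(4·x_1); tangency sets this equal to p_1/p_2.
So 2·p_2·x_2 = 4·p_1·x_1; combined with the budget, a share 1/3 of income goes to x_1.
Demand: x_1*(p_1,p_2,m) = 1/3·m/p_1 and x_2* = 2/3·m/p_2.
At p_1=3.2, p_2=10, m=255: x_1* = 1/3·255/3.2 = 26.5625.

x_1* = 26.5625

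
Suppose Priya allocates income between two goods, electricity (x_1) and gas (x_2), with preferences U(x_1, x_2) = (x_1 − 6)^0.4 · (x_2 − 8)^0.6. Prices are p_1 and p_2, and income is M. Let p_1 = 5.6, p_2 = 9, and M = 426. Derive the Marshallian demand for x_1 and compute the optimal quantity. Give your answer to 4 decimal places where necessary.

x_1* = 28.8857

MRS = (2/3)·(x_2−8)/(x_1−6). Tangency with p_1/p_2 gives x_2−8 = (3/2)·(p_1/p_2)·(x_1−6).
Substituting into the budget: x_1* = 6 + 0.4·(M − 6·p_1 − 8·p_2)/p_1, and x_2* = 8 + 0.6·(…)/p_2.
Discretionary income = 426 − 6·5.6 − 8·9 = 320.4; x_1* = 6 + 0.4·320.4/5.6 = 28.8857.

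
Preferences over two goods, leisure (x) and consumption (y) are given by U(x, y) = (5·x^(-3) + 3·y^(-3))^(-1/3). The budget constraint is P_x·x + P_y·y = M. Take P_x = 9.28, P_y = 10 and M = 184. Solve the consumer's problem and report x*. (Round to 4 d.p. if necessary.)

From the CES first-order condition, (5/3)·(y/x)^(4) = P_x/P_y.
Hence y/x = ((3/5)·P_x/P_y)^(1/(4)), i.e. raised to the 0.25 power.
Substitute y = (y/x)·x into the budget: x* = M/(P_x + P_y·(y/x)).
Numerically y/x = 0.863823, so x* = 184/(9.28 + 10·0.863823) = 10.2689.

x* = 10.2689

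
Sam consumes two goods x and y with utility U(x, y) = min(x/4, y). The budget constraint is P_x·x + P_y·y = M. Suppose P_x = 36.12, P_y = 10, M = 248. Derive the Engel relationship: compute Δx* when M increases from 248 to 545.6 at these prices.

Δx* = 7.7059

Leontief preferences: the optimum is at the kink where x/4 = y/1, i.e. y = (1/4)·x.
Budget: P_x·x + P_y·(1/4)·x = M, so (4·P_x + P_y)·x = 4·M.
Demand: x*(P_x,P_y,M) = 4·M/(4·P_x + P_y), y* = M/(4·P_x + P_y).
Here 4·36.12 + 10 = 154.48, giving x* = 6.4215.
At M' = 545.6: x* = 14.1274. Change: 14.1274 − 6.4215 = 7.7059.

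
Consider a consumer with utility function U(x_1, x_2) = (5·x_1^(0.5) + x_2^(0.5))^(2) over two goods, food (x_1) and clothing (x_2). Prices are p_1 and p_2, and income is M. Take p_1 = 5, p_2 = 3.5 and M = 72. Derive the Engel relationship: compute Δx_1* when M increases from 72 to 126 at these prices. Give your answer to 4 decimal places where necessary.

Δx_1* = 10.2162

MU_x_1 ∝ 5·x_1^(-0.5), MU_x_2 ∝ x_2^(-0.5), so MRS = 5·(x_2/x_1)^(0.5) = p_1/p_2.
Hence x_2/x_1 = ((1/5)·p_1/p_2)^(1/(0.5)), i.e. raised to the 2 power.
With the ratio pinned down, the budget gives x_1* = M/(p_1 + p_2·(x_2/x_1)) and x_2* = (x_2/x_1)·x_1*.
Numerically x_2/x_1 = 0.081633, so x_1* = 72/(5 + 3.5·0.081633) = 13.6216.
At M' = 126: x_1* = 23.8378. Change: 23.8378 − 13.6216 = 10.2162.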